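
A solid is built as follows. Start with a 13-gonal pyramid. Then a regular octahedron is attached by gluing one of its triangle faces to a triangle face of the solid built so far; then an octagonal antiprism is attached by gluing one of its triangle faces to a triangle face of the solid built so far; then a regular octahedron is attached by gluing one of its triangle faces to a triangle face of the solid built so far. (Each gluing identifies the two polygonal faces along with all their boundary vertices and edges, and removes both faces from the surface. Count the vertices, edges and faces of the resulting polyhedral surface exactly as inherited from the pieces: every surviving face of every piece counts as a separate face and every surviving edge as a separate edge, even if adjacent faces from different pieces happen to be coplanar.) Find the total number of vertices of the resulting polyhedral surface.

33

A 13-gonal pyramid: V=14, E=26, F=14.
Attach a regular octahedron (V=6, E=12, F=8) along a 3-gon: merge 3 vertices and 3 edges, delete both glued faces → V=17, E=35, F=20.
Attach an octagonal antiprism (V=16, E=32, F=18) along a 3-gon: merge 3 vertices and 3 edges, delete both glued faces → V=30, E=64, F=36.
Attach a regular octahedron (V=6, E=12, F=8) along a 3-gon: merge 3 vertices and 3 edges, delete both glued faces → V=33, E=73, F=42.
Check: V − E + F = 33 − 73 + 42 = 2.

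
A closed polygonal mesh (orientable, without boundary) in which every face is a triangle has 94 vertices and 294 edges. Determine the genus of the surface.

Every face is a triangle and each edge borders two faces, so 3F = 2·294, giving F = 196.
χ = V − E + F = 94 − 294 + 196 = -4.
For a closed orientable surface χ = 2 − 2g, so g = (2 − (-4))/2 = 3.

3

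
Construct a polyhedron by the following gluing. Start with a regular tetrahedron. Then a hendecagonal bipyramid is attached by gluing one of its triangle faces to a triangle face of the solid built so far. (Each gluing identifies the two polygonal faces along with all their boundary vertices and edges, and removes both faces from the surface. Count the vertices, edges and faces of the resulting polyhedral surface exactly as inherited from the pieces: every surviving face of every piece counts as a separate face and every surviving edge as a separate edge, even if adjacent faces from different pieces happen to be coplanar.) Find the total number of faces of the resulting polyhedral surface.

A regular tetrahedron: V=4, E=6, F=4.
Attach a hendecagonal bipyramid (V=13, E=33, F=22) along a 3-gon: merge 3 vertices and 3 edges, delete both glued faces → V=14, E=36, F=24.
Check: V − E + F = 14 − 36 + 24 = 2.

24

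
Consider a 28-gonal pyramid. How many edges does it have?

56

A pyramid on an n-gon base has one n-gon and n triangles: V = 28 + 1 = 29, E = 2·28 = 56, F = 28 + 1 = 29.
Check: V − E + F = 29 − 56 + 29 = 2.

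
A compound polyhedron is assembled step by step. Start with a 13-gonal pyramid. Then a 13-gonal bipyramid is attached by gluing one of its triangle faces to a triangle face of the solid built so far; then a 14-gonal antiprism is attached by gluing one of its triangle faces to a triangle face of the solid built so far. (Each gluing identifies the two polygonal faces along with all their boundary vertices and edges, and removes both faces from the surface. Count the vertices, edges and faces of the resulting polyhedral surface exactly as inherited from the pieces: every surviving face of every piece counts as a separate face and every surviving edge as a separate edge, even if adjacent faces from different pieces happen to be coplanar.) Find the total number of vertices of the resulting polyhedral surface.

51

A 13-gonal pyramid: V=14, E=26, F=14.
Attach a 13-gonal bipyramid (V=15, E=39, F=26) along a 3-gon: merge 3 vertices and 3 edges, delete both glued faces → V=26, E=62, F=38.
Attach a 14-gonal antiprism (V=28, E=56, F=30) along a 3-gon: merge 3 vertices and 3 edges, delete both glued faces → V=51, E=115, F=66.
Check: V − E + F = 51 − 115 + 66 = 2.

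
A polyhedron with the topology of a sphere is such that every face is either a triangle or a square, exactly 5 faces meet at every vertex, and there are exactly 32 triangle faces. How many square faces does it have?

Let x be the number of squares; then F = 32 + x.
Edge–face incidences: 2E = 3·32 + 4·x = 96 + 4x.
Every vertex has degree 5, so 5V = 2E.
Euler: V − E + F = 2 ⇒ (2E)/5 − E + (32 + x) = 2.
Multiply by 10: 2·(2E) − 5·(2E) + 10·(32 + x) = 20, i.e. 320 + 10x − 3·(96 + 4x) = 20.
Collecting terms: −2x + 32 = 20, so −2x = −12, so x = 6.
Then 2E = 96 + 4·6 = 120, so E = 60, V = 2E/5 = 24, F = 32 + 6 = 38.

6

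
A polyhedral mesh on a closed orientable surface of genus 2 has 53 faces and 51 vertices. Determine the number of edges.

For a closed orientable surface of genus 2, χ = 2 − 2·2 = -2.
E = V + F − (-2) = 51 + 53 − (-2) = 106.

106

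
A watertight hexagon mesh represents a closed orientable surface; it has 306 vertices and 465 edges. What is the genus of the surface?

Every face is a hexagon and each edge borders two faces, so 6F = 2·465, giving F = 155.
χ = V − E + F = 306 − 465 + 155 = -4.
For a closed orientable surface χ = 2 − 2g, so g = (2 − (-4))/2 = 3.

3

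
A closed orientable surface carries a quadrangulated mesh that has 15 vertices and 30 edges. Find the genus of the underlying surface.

Every face is a square and each edge borders two faces, so 4F = 2·30, giving F = 15.
χ = V − E + F = 15 − 30 + 15 = 0.
For a closed orientable surface χ = 2 − 2g, so g = (2 − (0))/2 = 1.

1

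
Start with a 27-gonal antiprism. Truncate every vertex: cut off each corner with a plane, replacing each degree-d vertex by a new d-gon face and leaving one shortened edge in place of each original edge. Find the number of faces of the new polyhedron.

110

The base solid has V = 54, E = 108, F = 56.
Truncation replaces each original edge-end by a new vertex, so V′ = 2E = 216.
Each original edge survives, and each old vertex of degree d contributes d new edges; summing degrees gives Σd = 2E, so E′ = E + 2E = 3E = 324.
Each original face survives and each original vertex becomes one new face: F′ = F + V = 110.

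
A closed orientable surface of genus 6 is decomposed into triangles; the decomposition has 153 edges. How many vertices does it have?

41

χ = 2 − 2·6 = -10, and every face is a triangle so 3F = 2E.
F = 2E/3 = 102. Then V = -10 + E − F = -10 + 153 − 102 = 41.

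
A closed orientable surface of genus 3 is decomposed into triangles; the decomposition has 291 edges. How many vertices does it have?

93

χ = 2 − 2·3 = -4, and every face is a triangle so 3F = 2E.
F = 2E/3 = 194. Then V = -4 + E − F = -4 + 291 − 194 = 93.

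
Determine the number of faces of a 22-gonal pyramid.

23

A pyramid on an n-gon base has one n-gon and n triangles: V = 22 + 1 = 23, E = 2·22 = 44, F = 22 + 1 = 23.
Check: V − E + F = 23 − 44 + 23 = 2.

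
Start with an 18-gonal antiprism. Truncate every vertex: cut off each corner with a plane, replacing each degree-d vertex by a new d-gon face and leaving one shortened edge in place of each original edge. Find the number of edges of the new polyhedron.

The base solid has V = 36, E = 72, F = 38.
Truncation replaces each original edge-end by a new vertex, so V′ = 2E = 144.
Each original edge survives, and each old vertex of degree d contributes d new edges; summing degrees gives Σd = 2E, so E′ = E + 2E = 3E = 216.
Each original face survives and each original vertex becomes one new face: F′ = F + V = 74.

216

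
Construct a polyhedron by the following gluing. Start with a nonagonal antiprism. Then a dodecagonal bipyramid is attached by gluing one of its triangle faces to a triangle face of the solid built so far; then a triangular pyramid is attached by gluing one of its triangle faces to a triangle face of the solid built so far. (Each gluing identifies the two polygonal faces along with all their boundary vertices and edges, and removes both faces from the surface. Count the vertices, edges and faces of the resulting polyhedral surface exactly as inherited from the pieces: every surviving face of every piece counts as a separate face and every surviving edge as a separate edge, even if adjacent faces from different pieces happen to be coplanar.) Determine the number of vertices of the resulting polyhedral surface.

30

A nonagonal antiprism: V=18, E=36, F=20.
Attach a dodecagonal bipyramid (V=14, E=36, F=24) along a 3-gon: merge 3 vertices and 3 edges, delete both glued faces → V=29, E=69, F=42.
Attach a triangular pyramid (V=4, E=6, F=4) along a 3-gon: merge 3 vertices and 3 edges, delete both glued faces → V=30, E=72, F=44.
Check: V − E + F = 30 − 72 + 44 = 2.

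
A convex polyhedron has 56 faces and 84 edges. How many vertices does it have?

Here V − E + F = 2.
V = 2 + E − F = 2 + 84 − 56 = 30.

30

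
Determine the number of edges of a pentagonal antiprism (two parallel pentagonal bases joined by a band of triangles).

An antiprism on an n-gon has two n-gon caps and 2n triangles: V = 2·5 = 10, E = 4·5 = 20, F = 2·5 + 2 = 12.
Check: V − E + F = 10 − 20 + 12 = 2.

20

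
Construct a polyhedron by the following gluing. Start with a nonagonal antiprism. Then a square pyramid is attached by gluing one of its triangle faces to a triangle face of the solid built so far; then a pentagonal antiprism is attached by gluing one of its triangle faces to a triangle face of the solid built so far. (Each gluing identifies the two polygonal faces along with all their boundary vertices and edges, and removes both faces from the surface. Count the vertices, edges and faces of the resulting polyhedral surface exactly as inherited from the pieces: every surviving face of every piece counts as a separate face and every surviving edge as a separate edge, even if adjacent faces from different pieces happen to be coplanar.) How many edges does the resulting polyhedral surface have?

58

A nonagonal antiprism: V=18, E=36, F=20.
Attach a square pyramid (V=5, E=8, F=5) along a 3-gon: merge 3 vertices and 3 edges, delete both glued faces → V=20, E=41, F=23.
Attach a pentagonal antiprism (V=10, E=20, F=12) along a 3-gon: merge 3 vertices and 3 edges, delete both glued faces → V=27, E=58, F=33.
Check: V − E + F = 27 − 58 + 33 = 2.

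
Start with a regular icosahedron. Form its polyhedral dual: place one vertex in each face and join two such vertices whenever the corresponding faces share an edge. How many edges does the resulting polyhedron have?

The base solid has V = 12, E = 30, F = 20.
The dual swaps V and F and preserves E: V′ = F = 20, E′ = E = 30, F′ = V = 12.

30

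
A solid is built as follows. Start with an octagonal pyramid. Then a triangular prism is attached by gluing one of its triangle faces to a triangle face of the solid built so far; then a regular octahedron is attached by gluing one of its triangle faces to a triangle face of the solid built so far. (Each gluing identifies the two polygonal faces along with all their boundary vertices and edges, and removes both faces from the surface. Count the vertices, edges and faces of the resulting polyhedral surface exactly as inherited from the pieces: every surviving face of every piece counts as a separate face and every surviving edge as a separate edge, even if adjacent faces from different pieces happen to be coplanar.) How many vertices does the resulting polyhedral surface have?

15

An octagonal pyramid: V=9, E=16, F=9.
Attach a triangular prism (V=6, E=9, F=5) along a 3-gon: merge 3 vertices and 3 edges, delete both glued faces → V=12, E=22, F=12.
Attach a regular octahedron (V=6, E=12, F=8) along a 3-gon: merge 3 vertices and 3 edges, delete both glued faces → V=15, E=31, F=18.
Check: V − E + F = 15 − 31 + 18 = 2.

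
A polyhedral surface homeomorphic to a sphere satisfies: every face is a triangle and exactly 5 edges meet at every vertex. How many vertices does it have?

Each face has 3 edges and each edge borders two faces, so 2E = 3F.
Each vertex has degree 5, so 5V = 2E and hence V = 3F/5.
Euler: V − E + F = 2 ⇒ (3F/5) − (3F/2) + F = 2.
Multiply by 10: (6 − 15 + 10)F = 20, i.e. 1F = 20.
So F = 20, E = 3·20/2 = 30, V = 3·20/5 = 12.

12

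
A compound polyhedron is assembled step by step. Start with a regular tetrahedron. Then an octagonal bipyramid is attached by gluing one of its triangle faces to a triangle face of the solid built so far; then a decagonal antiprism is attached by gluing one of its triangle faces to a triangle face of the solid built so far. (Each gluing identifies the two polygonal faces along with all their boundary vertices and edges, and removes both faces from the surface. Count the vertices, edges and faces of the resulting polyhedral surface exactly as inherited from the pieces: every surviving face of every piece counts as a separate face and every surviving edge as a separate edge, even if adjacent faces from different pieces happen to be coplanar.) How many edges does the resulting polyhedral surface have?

A regular tetrahedron: V=4, E=6, F=4.
Attach an octagonal bipyramid (V=10, E=24, F=16) along a 3-gon: merge 3 vertices and 3 edges, delete both glued faces → V=11, E=27, F=18.
Attach a decagonal antiprism (V=20, E=40, F=22) along a 3-gon: merge 3 vertices and 3 edges, delete both glued faces → V=28, E=64, F=38.
Check: V − E + F = 28 − 64 + 38 = 2.

64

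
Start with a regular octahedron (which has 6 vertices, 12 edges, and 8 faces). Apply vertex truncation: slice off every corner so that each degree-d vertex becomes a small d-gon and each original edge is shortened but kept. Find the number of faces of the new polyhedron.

14

Truncation replaces each original edge-end by a new vertex, so V′ = 2E = 24.
Each original edge survives, and each old vertex of degree d contributes d new edges; summing degrees gives Σd = 2E, so E′ = E + 2E = 3E = 36.
Each original face survives and each original vertex becomes one new face: F′ = F + V = 14.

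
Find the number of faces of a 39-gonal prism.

A prism on an n-gon has two n-gon bases and n rectangular sides: V = 2·39 = 78, E = 3·39 = 117, F = 39 + 2 = 41.

41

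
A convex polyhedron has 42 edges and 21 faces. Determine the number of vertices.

Here V − E + F = 2.
V = 2 + E − F = 2 + 42 − 21 = 23.

23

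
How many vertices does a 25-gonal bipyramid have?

A bipyramid over an n-gon has 2n triangular faces and n + 2 vertices: V = 25 + 2 = 27, E = 3·25 = 75, F = 2·25 = 50.

27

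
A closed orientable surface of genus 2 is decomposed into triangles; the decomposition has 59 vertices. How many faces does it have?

χ = 2 − 2·2 = -2, and every face is a triangle so 3F = 2E.
V − E + F = -2 with E = 3F/2 gives 59 − (3/2 − 1)·F = -2, so F = 122 and E = 183.

122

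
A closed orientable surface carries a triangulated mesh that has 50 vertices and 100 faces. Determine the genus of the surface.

1

Every face is a triangle, so 2E = 3·100 = 300, giving E = 150.
χ = V − E + F = 50 − 150 + 100 = 0.
For a closed orientable surface χ = 2 − 2g, so g = (2 − (0))/2 = 1.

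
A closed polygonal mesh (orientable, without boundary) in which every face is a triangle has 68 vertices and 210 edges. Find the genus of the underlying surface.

2

Every face is a triangle and each edge borders two faces, so 3F = 2·210, giving F = 140.
χ = V − E + F = 68 − 210 + 140 = -2.
For a closed orientable surface χ = 2 − 2g, so g = (2 − (-2))/2 = 2.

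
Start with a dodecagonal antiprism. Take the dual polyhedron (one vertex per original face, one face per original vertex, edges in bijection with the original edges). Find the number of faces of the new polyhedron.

24

The base solid has V = 24, E = 48, F = 26.
The dual swaps V and F and preserves E: V′ = F = 26, E′ = E = 48, F′ = V = 24.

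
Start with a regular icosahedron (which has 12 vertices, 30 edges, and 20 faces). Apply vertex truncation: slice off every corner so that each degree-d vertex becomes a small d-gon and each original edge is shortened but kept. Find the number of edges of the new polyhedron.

90

Truncation replaces each original edge-end by a new vertex, so V′ = 2E = 60.
Each original edge survives, and each old vertex of degree d contributes d new edges; summing degrees gives Σd = 2E, so E′ = E + 2E = 3E = 90.
Each original face survives and each original vertex becomes one new face: F′ = F + V = 32.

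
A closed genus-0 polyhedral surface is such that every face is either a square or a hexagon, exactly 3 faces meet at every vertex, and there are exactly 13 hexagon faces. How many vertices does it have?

Let x be the number of squares; then F = 13 + x.
Edge–face incidences: 2E = 6·13 + 4·x = 78 + 4x.
Every vertex has degree 3, so 3V = 2E.
Euler: V − E + F = 2 ⇒ (2E)/3 − E + (13 + x) = 2.
Multiply by 6: 2·(2E) − 3·(2E) + 6·(13 + x) = 12, i.e. 78 + 6x − (78 + 4x) = 12.
Collecting terms: 2x = 12, so x = 6.
Then 2E = 78 + 4·6 = 102, so E = 51, V = 2E/3 = 34, F = 13 + 6 = 19.

34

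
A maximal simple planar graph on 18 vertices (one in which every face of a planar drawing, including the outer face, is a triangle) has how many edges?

In a plane triangulation 3F = 2E and V − E + F = 2, so E = 3V − 6 = 3·18 − 6 = 48.

48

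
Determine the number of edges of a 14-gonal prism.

A prism on an n-gon has two n-gon bases and n rectangular sides: V = 2·14 = 28, E = 3·14 = 42, F = 14 + 2 = 16.

42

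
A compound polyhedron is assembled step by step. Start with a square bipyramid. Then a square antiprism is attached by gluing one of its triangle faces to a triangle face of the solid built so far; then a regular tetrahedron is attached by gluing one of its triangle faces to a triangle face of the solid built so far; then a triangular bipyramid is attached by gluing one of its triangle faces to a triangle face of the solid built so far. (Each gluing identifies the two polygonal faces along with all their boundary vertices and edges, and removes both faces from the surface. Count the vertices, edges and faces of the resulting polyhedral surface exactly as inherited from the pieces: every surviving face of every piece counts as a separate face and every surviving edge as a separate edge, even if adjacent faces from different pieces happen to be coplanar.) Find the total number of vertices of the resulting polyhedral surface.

A square bipyramid: V=6, E=12, F=8.
Attach a square antiprism (V=8, E=16, F=10) along a 3-gon: merge 3 vertices and 3 edges, delete both glued faces → V=11, E=25, F=16.
Attach a regular tetrahedron (V=4, E=6, F=4) along a 3-gon: merge 3 vertices and 3 edges, delete both glued faces → V=12, E=28, F=18.
Attach a triangular bipyramid (V=5, E=9, F=6) along a 3-gon: merge 3 vertices and 3 edges, delete both glued faces → V=14, E=34, F=22.
Check: V − E + F = 14 − 34 + 22 = 2.

14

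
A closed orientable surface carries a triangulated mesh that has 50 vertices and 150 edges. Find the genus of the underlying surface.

1

Every face is a triangle and each edge borders two faces, so 3F = 2·150, giving F = 100.
χ = V − E + F = 50 − 150 + 100 = 0.
For a closed orientable surface χ = 2 − 2g, so g = (2 − (0))/2 = 1.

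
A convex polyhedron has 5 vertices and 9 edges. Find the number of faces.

6

Here V − E + F = 2.
F = 2 − V + E = 2 − 5 + 9 = 6.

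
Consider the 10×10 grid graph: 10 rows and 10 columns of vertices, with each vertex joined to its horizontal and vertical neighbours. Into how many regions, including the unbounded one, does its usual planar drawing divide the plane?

The grid has V = 10·10 = 100 vertices and E = 10·9 + 10·9 = 180 edges.
F = 2 − V + E = 2 − 100 + 180 = 82.

82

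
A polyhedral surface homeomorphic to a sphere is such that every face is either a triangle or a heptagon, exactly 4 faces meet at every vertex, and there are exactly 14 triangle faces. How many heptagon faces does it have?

2

Let x be the number of heptagons; then F = 14 + x.
Edge–face incidences: 2E = 3·14 + 7·x = 42 + 7x.
Every vertex has degree 4, so 4V = 2E.
Euler: V − E + F = 2 ⇒ (2E)/4 − E + (14 + x) = 2.
Multiply by 8: 2·(2E) − 4·(2E) + 8·(14 + x) = 16, i.e. 112 + 8x − 2·(42 + 7x) = 16.
Collecting terms: −6x + 28 = 16, so −6x = −12, so x = 2.
Then 2E = 42 + 7·2 = 56, so E = 28, V = 2E/4 = 14, F = 14 + 2 = 16.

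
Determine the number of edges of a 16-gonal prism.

48

A prism on an n-gon has two n-gon bases and n rectangular sides: V = 2·16 = 32, E = 3·16 = 48, F = 16 + 2 = 18.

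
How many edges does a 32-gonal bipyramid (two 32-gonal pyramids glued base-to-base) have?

96

A bipyramid over an n-gon has 2n triangular faces and n + 2 vertices: V = 32 + 2 = 34, E = 3·32 = 96, F = 2·32 = 64.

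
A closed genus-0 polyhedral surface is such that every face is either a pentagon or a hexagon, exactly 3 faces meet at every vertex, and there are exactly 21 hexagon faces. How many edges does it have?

93

Let x be the number of pentagons; then F = 21 + x.
Edge–face incidences: 2E = 6·21 + 5·x = 126 + 5x.
Every vertex has degree 3, so 3V = 2E.
Euler: V − E + F = 2 ⇒ (2E)/3 − E + (21 + x) = 2.
Multiply by 6: 2·(2E) − 3·(2E) + 6·(21 + x) = 12, i.e. 126 + 6x − (126 + 5x) = 12.
Collecting terms: x = 12.
Then 2E = 126 + 5·12 = 186, so E = 93, V = 2E/3 = 62, F = 21 + 12 = 33.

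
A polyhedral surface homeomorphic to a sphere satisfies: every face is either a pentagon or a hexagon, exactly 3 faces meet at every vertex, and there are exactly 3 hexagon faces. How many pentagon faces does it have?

12

Let x be the number of pentagons; then F = 3 + x.
Edge–face incidences: 2E = 6·3 + 5·x = 18 + 5x.
Every vertex has degree 3, so 3V = 2E.
Euler: V − E + F = 2 ⇒ (2E)/3 − E + (3 + x) = 2.
Multiply by 6: 2·(2E) − 3·(2E) + 6·(3 + x) = 12, i.e. 18 + 6x − (18 + 5x) = 12.
Collecting terms: x = 12.
Then 2E = 18 + 5·12 = 78, so E = 39, V = 2E/3 = 26, F = 3 + 12 = 15.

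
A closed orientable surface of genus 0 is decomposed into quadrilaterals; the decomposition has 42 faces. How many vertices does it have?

χ = 2 − 2·0 = 2, and every face is a square so 4F = 2E.
E = 4·42/2 = 84. Then V = 2 + E − F = 2 + 84 − 42 = 44.

44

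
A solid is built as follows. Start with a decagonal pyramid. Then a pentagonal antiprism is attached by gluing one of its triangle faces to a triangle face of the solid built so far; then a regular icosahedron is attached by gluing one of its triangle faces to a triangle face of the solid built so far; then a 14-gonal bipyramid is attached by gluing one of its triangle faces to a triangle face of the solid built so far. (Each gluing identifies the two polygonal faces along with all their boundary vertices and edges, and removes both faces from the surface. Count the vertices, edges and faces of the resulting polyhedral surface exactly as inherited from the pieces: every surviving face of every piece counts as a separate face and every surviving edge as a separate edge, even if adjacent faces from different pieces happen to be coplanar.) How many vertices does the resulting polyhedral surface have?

40

A decagonal pyramid: V=11, E=20, F=11.
Attach a pentagonal antiprism (V=10, E=20, F=12) along a 3-gon: merge 3 vertices and 3 edges, delete both glued faces → V=18, E=37, F=21.
Attach a regular icosahedron (V=12, E=30, F=20) along a 3-gon: merge 3 vertices and 3 edges, delete both glued faces → V=27, E=64, F=39.
Attach a 14-gonal bipyramid (V=16, E=42, F=28) along a 3-gon: merge 3 vertices and 3 edges, delete both glued faces → V=40, E=103, F=65.
Check: V − E + F = 40 − 103 + 65 = 2.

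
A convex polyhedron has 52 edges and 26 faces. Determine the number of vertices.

Here V − E + F = 2.
V = 2 + E − F = 2 + 52 − 26 = 28.

28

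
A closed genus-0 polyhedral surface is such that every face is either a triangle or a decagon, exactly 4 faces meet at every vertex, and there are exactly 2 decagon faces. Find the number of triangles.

20

Let x be the number of triangles; then F = 2 + x.
Edge–face incidences: 2E = 10·2 + 3·x = 20 + 3x.
Every vertex has degree 4, so 4V = 2E.
Euler: V − E + F = 2 ⇒ (2E)/4 − E + (2 + x) = 2.
Multiply by 8: 2·(2E) − 4·(2E) + 8·(2 + x) = 16, i.e. 16 + 8x − 2·(20 + 3x) = 16.
Collecting terms: 2x − 24 = 16, so 2x = 40, so x = 20.
Then 2E = 20 + 3·20 = 80, so E = 40, V = 2E/4 = 20, F = 2 + 20 = 22.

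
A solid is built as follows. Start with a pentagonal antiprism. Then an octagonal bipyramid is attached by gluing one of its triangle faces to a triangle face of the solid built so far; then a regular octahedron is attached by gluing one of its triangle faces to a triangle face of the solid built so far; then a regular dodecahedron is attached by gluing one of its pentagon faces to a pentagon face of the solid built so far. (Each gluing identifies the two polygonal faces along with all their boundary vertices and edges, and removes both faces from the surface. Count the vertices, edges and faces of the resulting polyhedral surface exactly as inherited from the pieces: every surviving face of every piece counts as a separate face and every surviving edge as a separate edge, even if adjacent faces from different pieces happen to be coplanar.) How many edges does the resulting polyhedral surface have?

A pentagonal antiprism: V=10, E=20, F=12.
Attach an octagonal bipyramid (V=10, E=24, F=16) along a 3-gon: merge 3 vertices and 3 edges, delete both glued faces → V=17, E=41, F=26.
Attach a regular octahedron (V=6, E=12, F=8) along a 3-gon: merge 3 vertices and 3 edges, delete both glued faces → V=20, E=50, F=32.
Attach a regular dodecahedron (V=20, E=30, F=12) along a 5-gon: merge 5 vertices and 5 edges, delete both glued faces → V=35, E=75, F=42.
Check: V − E + F = 35 − 75 + 42 = 2.

75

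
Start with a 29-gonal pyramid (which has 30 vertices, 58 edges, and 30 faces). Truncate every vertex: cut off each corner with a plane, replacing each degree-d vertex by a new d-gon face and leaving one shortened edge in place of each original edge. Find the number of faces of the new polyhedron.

Truncation replaces each original edge-end by a new vertex, so V′ = 2E = 116.
Each original edge survives, and each old vertex of degree d contributes d new edges; summing degrees gives Σd = 2E, so E′ = E + 2E = 3E = 174.
Each original face survives and each original vertex becomes one new face: F′ = F + V = 60.

60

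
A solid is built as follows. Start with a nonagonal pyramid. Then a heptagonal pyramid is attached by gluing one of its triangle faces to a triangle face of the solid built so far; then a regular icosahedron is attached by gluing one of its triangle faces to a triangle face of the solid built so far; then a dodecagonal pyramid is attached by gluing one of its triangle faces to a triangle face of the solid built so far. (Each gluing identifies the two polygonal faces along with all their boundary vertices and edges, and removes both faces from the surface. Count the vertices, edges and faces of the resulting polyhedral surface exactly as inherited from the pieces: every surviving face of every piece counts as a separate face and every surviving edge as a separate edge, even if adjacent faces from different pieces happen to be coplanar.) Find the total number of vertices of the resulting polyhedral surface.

A nonagonal pyramid: V=10, E=18, F=10.
Attach a heptagonal pyramid (V=8, E=14, F=8) along a 3-gon: merge 3 vertices and 3 edges, delete both glued faces → V=15, E=29, F=16.
Attach a regular icosahedron (V=12, E=30, F=20) along a 3-gon: merge 3 vertices and 3 edges, delete both glued faces → V=24, E=56, F=34.
Attach a dodecagonal pyramid (V=13, E=24, F=13) along a 3-gon: merge 3 vertices and 3 edges, delete both glued faces → V=34, E=77, F=45.
Check: V − E + F = 34 − 77 + 45 = 2.

34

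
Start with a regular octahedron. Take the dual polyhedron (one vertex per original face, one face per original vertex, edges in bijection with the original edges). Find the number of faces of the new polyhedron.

6

The base solid has V = 6, E = 12, F = 8.
The dual swaps V and F and preserves E: V′ = F = 8, E′ = E = 12, F′ = V = 6.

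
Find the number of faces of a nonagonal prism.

A prism on an n-gon has two n-gon bases and n rectangular sides: V = 2·9 = 18, E = 3·9 = 27, F = 9 + 2 = 11.

11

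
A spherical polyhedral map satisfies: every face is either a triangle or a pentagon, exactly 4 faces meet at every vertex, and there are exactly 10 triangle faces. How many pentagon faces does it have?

2

Let x be the number of pentagons; then F = 10 + x.
Edge–face incidences: 2E = 3·10 + 5·x = 30 + 5x.
Every vertex has degree 4, so 4V = 2E.
Euler: V − E + F = 2 ⇒ (2E)/4 − E + (10 + x) = 2.
Multiply by 8: 2·(2E) − 4·(2E) + 8·(10 + x) = 16, i.e. 80 + 8x − 2·(30 + 5x) = 16.
Collecting terms: −2x + 20 = 16, so −2x = −4, so x = 2.
Then 2E = 30 + 5·2 = 40, so E = 20, V = 2E/4 = 10, F = 10 + 2 = 12.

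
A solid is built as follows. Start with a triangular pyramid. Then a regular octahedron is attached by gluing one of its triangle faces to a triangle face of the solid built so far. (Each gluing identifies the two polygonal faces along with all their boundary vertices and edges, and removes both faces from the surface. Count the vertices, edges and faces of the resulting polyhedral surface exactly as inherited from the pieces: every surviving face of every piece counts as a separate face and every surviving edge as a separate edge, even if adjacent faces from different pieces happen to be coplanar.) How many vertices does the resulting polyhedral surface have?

A triangular pyramid: V=4, E=6, F=4.
Attach a regular octahedron (V=6, E=12, F=8) along a 3-gon: merge 3 vertices and 3 edges, delete both glued faces → V=7, E=15, F=10.
Check: V − E + F = 7 − 15 + 10 = 2.

7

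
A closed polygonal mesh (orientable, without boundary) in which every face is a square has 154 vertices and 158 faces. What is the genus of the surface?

3

Every face is a square, so 2E = 4·158 = 632, giving E = 316.
χ = V − E + F = 154 − 316 + 158 = -4.
For a closed orientable surface χ = 2 − 2g, so g = (2 − (-4))/2 = 3.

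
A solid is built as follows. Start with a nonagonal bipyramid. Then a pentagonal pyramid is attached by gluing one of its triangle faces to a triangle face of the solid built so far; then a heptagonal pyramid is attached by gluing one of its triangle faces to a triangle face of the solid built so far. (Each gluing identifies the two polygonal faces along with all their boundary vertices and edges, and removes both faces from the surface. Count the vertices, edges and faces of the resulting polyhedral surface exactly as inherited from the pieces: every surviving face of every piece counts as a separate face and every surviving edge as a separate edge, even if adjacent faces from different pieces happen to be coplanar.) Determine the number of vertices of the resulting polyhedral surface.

19

A nonagonal bipyramid: V=11, E=27, F=18.
Attach a pentagonal pyramid (V=6, E=10, F=6) along a 3-gon: merge 3 vertices and 3 edges, delete both glued faces → V=14, E=34, F=22.
Attach a heptagonal pyramid (V=8, E=14, F=8) along a 3-gon: merge 3 vertices and 3 edges, delete both glued faces → V=19, E=45, F=28.
Check: V − E + F = 19 − 45 + 28 = 2.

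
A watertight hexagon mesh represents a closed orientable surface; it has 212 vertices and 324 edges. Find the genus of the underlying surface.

Every face is a hexagon and each edge borders two faces, so 6F = 2·324, giving F = 108.
χ = V − E + F = 212 − 324 + 108 = -4.
For a closed orientable surface χ = 2 − 2g, so g = (2 − (-4))/2 = 3.

3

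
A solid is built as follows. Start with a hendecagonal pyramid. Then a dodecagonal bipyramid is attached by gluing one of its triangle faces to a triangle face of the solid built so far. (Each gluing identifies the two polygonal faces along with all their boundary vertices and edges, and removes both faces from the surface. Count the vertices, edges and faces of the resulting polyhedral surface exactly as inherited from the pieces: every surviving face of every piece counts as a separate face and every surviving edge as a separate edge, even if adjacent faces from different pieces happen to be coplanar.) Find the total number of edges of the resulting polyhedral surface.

55

A hendecagonal pyramid: V=12, E=22, F=12.
Attach a dodecagonal bipyramid (V=14, E=36, F=24) along a 3-gon: merge 3 vertices and 3 edges, delete both glued faces → V=23, E=55, F=34.
Check: V − E + F = 23 − 55 + 34 = 2.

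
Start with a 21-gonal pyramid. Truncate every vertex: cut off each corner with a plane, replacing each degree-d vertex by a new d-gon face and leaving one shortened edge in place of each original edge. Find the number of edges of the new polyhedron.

The base solid has V = 22, E = 42, F = 22.
Truncation replaces each original edge-end by a new vertex, so V′ = 2E = 84.
Each original edge survives, and each old vertex of degree d contributes d new edges; summing degrees gives Σd = 2E, so E′ = E + 2E = 3E = 126.
Each original face survives and each original vertex becomes one new face: F′ = F + V = 44.

126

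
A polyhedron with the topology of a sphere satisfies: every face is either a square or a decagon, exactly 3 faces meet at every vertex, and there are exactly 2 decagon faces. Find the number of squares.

Let x be the number of squares; then F = 2 + x.
Edge–face incidences: 2E = 10·2 + 4·x = 20 + 4x.
Every vertex has degree 3, so 3V = 2E.
Euler: V − E + F = 2 ⇒ (2E)/3 − E + (2 + x) = 2.
Multiply by 6: 2·(2E) − 3·(2E) + 6·(2 + x) = 12, i.e. 12 + 6x − (20 + 4x) = 12.
Collecting terms: 2x − 8 = 12, so 2x = 20, so x = 10.
Then 2E = 20 + 4·10 = 60, so E = 30, V = 2E/3 = 20, F = 2 + 10 = 12.

10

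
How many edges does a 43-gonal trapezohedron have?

172

The n-trapezohedron (dual of the n-antiprism) has V = 2·43 + 2 = 88, E = 4·43 = 172, F = 2·43 = 86.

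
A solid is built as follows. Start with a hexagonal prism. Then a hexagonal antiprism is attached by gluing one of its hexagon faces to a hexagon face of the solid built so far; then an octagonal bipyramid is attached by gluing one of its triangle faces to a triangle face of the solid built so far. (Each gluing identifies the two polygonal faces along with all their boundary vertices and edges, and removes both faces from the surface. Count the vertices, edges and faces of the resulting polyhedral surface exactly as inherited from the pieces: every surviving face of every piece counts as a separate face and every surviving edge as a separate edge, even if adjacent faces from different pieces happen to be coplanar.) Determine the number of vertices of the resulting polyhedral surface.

25

A hexagonal prism: V=12, E=18, F=8.
Attach a hexagonal antiprism (V=12, E=24, F=14) along a 6-gon: merge 6 vertices and 6 edges, delete both glued faces → V=18, E=36, F=20.
Attach an octagonal bipyramid (V=10, E=24, F=16) along a 3-gon: merge 3 vertices and 3 edges, delete both glued faces → V=25, E=57, F=34.
Check: V − E + F = 25 − 57 + 34 = 2.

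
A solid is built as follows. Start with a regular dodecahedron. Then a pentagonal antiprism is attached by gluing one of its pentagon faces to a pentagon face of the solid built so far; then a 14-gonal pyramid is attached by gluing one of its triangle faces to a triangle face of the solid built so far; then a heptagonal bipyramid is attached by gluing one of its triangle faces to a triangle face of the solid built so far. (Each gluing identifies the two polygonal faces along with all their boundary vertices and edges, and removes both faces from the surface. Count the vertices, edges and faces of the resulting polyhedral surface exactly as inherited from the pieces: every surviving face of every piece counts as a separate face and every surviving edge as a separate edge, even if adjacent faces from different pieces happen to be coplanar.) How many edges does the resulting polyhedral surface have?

88

A regular dodecahedron: V=20, E=30, F=12.
Attach a pentagonal antiprism (V=10, E=20, F=12) along a 5-gon: merge 5 vertices and 5 edges, delete both glued faces → V=25, E=45, F=22.
Attach a 14-gonal pyramid (V=15, E=28, F=15) along a 3-gon: merge 3 vertices and 3 edges, delete both glued faces → V=37, E=70, F=35.
Attach a heptagonal bipyramid (V=9, E=21, F=14) along a 3-gon: merge 3 vertices and 3 edges, delete both glued faces → V=43, E=88, F=47.
Check: V − E + F = 43 − 88 + 47 = 2.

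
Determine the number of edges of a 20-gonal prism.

A prism on an n-gon has two n-gon bases and n rectangular sides: V = 2·20 = 40, E = 3·20 = 60, F = 20 + 2 = 22.

60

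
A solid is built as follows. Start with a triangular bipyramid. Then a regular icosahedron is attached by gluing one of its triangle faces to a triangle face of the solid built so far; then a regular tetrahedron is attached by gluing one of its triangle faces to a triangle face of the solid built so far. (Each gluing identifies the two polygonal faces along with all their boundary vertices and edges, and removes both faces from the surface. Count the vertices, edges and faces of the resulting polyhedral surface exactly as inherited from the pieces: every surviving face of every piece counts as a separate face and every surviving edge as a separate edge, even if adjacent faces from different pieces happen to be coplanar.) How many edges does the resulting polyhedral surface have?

A triangular bipyramid: V=5, E=9, F=6.
Attach a regular icosahedron (V=12, E=30, F=20) along a 3-gon: merge 3 vertices and 3 edges, delete both glued faces → V=14, E=36, F=24.
Attach a regular tetrahedron (V=4, E=6, F=4) along a 3-gon: merge 3 vertices and 3 edges, delete both glued faces → V=15, E=39, F=26.
Check: V − E + F = 15 − 39 + 26 = 2.

39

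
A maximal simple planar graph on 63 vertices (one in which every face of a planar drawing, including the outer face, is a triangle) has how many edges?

183

In a plane triangulation 3F = 2E and V − E + F = 2, so E = 3V − 6 = 3·63 − 6 = 183.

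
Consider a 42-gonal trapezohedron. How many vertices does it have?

The n-trapezohedron (dual of the n-antiprism) has V = 2·42 + 2 = 86, E = 4·42 = 168, F = 2·42 = 84.

86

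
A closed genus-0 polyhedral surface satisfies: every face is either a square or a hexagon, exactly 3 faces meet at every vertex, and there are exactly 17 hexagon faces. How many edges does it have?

63

Let x be the number of squares; then F = 17 + x.
Edge–face incidences: 2E = 6·17 + 4·x = 102 + 4x.
Every vertex has degree 3, so 3V = 2E.
Euler: V − E + F = 2 ⇒ (2E)/3 − E + (17 + x) = 2.
Multiply by 6: 2·(2E) − 3·(2E) + 6·(17 + x) = 12, i.e. 102 + 6x − (102 + 4x) = 12.
Collecting terms: 2x = 12, so x = 6.
Then 2E = 102 + 4·6 = 126, so E = 63, V = 2E/3 = 42, F = 17 + 6 = 23.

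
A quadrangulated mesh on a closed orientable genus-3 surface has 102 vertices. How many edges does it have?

χ = 2 − 2·3 = -4, and every face is a square so 4F = 2E.
V − E + F = -4 with E = 4F/2 gives 102 − (4/2 − 1)·F = -4, so F = 106 and E = 212.

212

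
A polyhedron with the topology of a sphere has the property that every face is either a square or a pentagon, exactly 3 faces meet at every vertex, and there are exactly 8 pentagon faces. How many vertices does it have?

Let x be the number of squares; then F = 8 + x.
Edge–face incidences: 2E = 5·8 + 4·x = 40 + 4x.
Every vertex has degree 3, so 3V = 2E.
Euler: V − E + F = 2 ⇒ (2E)/3 − E + (8 + x) = 2.
Multiply by 6: 2·(2E) − 3·(2E) + 6·(8 + x) = 12, i.e. 48 + 6x − (40 + 4x) = 12.
Collecting terms: 2x + 8 = 12, so 2x = 4, so x = 2.
Then 2E = 40 + 4·2 = 48, so E = 24, V = 2E/3 = 16, F = 8 + 2 = 10.

16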